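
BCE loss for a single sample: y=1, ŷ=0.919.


BCE = -[y·ln(p) + (1-y)·ln(1-p)]
= -1·ln(0.919) - 0
= -ln(0.919) = 0.0845

0.0845


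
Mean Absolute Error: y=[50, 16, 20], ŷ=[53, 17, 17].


Absolute errors: |50-53|=3, |16-17|=1, |20-17|=3
Sum = 7
MAE = 7/3 = 7/3

7/3


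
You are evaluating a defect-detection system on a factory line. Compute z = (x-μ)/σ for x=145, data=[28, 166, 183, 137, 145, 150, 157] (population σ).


μ = 138, σ = 47.0015
z = (145 - 138)/47.0015 = 0.1489

0.1489


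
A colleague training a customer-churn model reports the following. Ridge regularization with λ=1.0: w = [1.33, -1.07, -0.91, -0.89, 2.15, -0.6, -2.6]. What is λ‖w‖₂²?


‖w‖₂² = (1.33)² + (-1.07)² + (-0.91)² + (-0.89)² + (2.15)² + (-0.6)² + (-2.6)²
     = 1.7689 + 1.1449 + 0.8281 + 0.7921 + 4.6225 + 0.36 + 6.76
     = 16.2765
λ·‖w‖₂² = 1.0·16.2765 = 16.2765

16.2765


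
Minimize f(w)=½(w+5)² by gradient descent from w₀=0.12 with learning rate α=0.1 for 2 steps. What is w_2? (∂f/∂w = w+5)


step 1: grad = 0.12+5 = 5.12; w = 0.12 - 0.1·(5.12) = -0.392
step 2: grad = -0.392+5 = 4.608; w = -0.392 - 0.1·(4.608) = -0.8528

-0.8528


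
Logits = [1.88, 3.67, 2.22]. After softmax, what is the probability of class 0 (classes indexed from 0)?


Exponentials: e^1.88=6.5535, e^3.67=39.2519, e^2.22=9.2073
Sum = 55.0127
Softmax = [0.1191, 0.7135, 0.1674]
p[0] = 6.5535/55.0127 = 0.1191

0.1191


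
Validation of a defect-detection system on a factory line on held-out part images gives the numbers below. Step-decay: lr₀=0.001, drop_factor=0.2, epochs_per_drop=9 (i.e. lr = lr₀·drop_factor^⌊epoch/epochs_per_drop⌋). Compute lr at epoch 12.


n_drops = ⌊12/9⌋ = 1
lr = 0.001·0.2^1 = 0.001·0.2 = 0.0002

0.0002


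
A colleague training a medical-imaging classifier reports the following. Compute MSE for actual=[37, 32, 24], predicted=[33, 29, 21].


Squared errors: (37-33)²=16, (32-29)²=9, (24-21)²=9
Sum = 34
MSE = 34/3 = 34/3

34/3


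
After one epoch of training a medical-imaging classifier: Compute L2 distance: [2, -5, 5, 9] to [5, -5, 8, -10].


d = √((2-5)² + (-5+ 5)² + (5-8)² + (9+ 10)²)
  = √(9 + 0 + 9 + 361)
  = √379 = 19.4679

19.4679


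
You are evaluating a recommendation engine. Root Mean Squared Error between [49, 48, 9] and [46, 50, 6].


MSE = 22/3 = 7.3333
RMSE = √(22/3) = 2.708

2.708


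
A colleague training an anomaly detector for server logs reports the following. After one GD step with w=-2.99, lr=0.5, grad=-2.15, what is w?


w_new = w - α·∇
= -2.99 - 0.5·-2.15
= -2.99 + 1.075
= -1.915

-1.915


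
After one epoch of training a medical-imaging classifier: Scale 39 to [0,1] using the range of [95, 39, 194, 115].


min=39, max=194
(39-39)/(194-39) = 0/155 = 0.0

0.0


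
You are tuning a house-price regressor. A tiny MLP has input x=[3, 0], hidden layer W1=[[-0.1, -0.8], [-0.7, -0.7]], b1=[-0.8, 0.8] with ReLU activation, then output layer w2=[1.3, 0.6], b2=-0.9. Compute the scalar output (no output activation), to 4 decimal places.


z1[0] = (-0.1)·(3) + (-0.8)·(0) - 0.8 = -1.1
z1[1] = (-0.7)·(3) + (-0.7)·(0) + 0.8 = -1.3
h = ReLU(z1) = [0.0, 0.0]
output = (1.3)·(0.0) + (0.6)·(0.0) - 0.9 = -0.9

-0.9


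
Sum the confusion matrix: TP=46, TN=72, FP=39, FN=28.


Total = TP + TN + FP + FN
= 46 + 72 + 39 + 28
= 185
(Predicted positive: 85, predicted negative: 100)

185


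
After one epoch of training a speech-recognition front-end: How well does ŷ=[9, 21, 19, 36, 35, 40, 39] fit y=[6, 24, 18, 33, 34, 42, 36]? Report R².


ȳ = 27.5714
SS_res = Σ(y-ŷ)² = 42
SS_tot = Σ(y-ȳ)² = 919.71
R² = 1 - SS_res/SS_tot = 1 - 0.0457 = 0.9543

0.9543


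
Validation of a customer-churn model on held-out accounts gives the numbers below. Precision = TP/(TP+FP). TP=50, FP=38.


Precision = TP/(TP+FP)
= 50/(50+38)
= 50/88 = 56.82%

56.82%


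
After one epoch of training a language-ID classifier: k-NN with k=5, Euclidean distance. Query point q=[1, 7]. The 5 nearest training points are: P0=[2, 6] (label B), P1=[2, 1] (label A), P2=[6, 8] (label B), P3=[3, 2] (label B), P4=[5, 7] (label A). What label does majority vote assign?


d(q,P0) = 1.4142  (label B)
d(q,P1) = 6.0828  (label A)
d(q,P2) = 5.099  (label B)
d(q,P3) = 5.3852  (label B)
d(q,P4) = 4.0  (label A)
Votes: A=2, B=3
Majority → B

B


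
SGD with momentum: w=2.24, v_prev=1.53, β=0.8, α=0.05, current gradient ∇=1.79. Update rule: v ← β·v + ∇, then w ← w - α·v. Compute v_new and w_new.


v_new = 0.8·1.53 + 1.79 = 1.224 + 1.79 = 3.014
w_new = 2.24 - 0.05·3.014 = 2.24 - 0.1507 = 2.0893

v_new=3.014, w_new=2.0893


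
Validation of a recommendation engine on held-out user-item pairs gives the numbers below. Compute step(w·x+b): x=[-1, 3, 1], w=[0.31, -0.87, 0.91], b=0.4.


z = (-1)·(0.31) + (3)·(-0.87) + (1)·(0.91) + 0.4
  = -1.61
step(z) = 0 (z<0)

0


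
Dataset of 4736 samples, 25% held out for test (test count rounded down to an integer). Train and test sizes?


Test = ⌊4736·25/100⌋ = 1184
Train = 4736 - 1184 = 3552

Train: 3552, Test: 1184


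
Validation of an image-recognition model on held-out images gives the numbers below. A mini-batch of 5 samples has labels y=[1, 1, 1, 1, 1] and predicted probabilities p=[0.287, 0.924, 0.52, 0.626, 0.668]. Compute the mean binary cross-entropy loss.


L[0] = -ln(0.287) = 1.2483
L[1] = -ln(0.924) = 0.079
L[2] = -ln(0.52) = 0.6539
L[3] = -ln(0.626) = 0.4684
L[4] = -ln(0.668) = 0.4035
mean = (1.2483 + 0.079 + 0.6539 + 0.4684 + 0.4035)/5 = 0.5706

0.5706


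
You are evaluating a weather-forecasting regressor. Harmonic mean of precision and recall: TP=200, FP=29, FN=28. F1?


Precision = 200/229 = 0.8734
Recall = 200/228 = 0.8772
F1 = 2·P·R/(P+R) = 2·TP/(2·TP+FP+FN) = 400/(400+29+28) = 400/457 = 0.8753

0.8753


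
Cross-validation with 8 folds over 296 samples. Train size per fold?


Fold size = 296/8 = 37
Training per fold = 296 - 37 = 259

259


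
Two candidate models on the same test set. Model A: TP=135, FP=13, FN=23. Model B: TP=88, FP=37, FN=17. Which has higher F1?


Model A: P=135/148=0.9122, R=135/158=0.8544, F1=2PR/(P+R)=2TP/(2TP+FP+FN)=270/306=0.8824
Model B: P=88/125=0.704, R=88/105=0.8381, F1=2PR/(P+R)=2TP/(2TP+FP+FN)=176/230=0.7652
0.8824 > 0.7652 → Model A

Model A


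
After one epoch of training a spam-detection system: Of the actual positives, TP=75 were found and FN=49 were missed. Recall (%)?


Recall = TP/(TP+FN)
= 75/(75+49)
= 75/124 = 60.48%

60.48%


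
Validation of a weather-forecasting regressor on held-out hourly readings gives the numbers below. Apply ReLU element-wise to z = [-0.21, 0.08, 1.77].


ReLU(-0.21) = max(0, -0.21) = 0.0
ReLU(0.08) = max(0, 0.08) = 0.08
ReLU(1.77) = max(0, 1.77) = 1.77
result = [0.0, 0.08, 1.77]

[0.0, 0.08, 1.77]


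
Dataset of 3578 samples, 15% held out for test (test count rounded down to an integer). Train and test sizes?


Test = ⌊3578·15/100⌋ = 536
Train = 3578 - 536 = 3042

Train: 3042, Test: 536


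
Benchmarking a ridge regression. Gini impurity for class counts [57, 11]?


Probabilities: [57/68, 11/68] ≈ [0.8382, 0.1618]
Σpᵢ² = (3249 + 121)/68² = 3370/4624
Gini = 1 - Σpᵢ² = 1 - 3370/4624 = 0.2712

0.2712


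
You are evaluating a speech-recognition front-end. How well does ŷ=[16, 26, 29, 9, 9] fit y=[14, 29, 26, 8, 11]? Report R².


ȳ = 17.6
SS_res = Σ(y-ŷ)² = 27
SS_tot = Σ(y-ȳ)² = 349.2
R² = 1 - SS_res/SS_tot = 1 - 0.0773 = 0.9227

0.9227


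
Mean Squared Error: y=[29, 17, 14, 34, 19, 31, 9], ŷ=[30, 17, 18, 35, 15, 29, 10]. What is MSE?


Squared errors: (29-30)²=1, (17-17)²=0, (14-18)²=16, (34-35)²=1, (19-15)²=16, (31-29)²=4, (9-10)²=1
Sum = 39
MSE = 39/7 = 39/7

39/7


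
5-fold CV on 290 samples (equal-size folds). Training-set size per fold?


Fold size = 290/5 = 58
Training per fold = 290 - 58 = 232

232


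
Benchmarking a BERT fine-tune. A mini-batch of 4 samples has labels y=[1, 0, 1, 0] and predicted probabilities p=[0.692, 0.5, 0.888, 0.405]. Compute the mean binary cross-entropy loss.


L[0] = -ln(0.692) = 0.3682
L[1] = -ln(1-0.5) = -ln(0.5) = 0.6931
L[2] = -ln(0.888) = 0.1188
L[3] = -ln(1-0.405) = -ln(0.595) = 0.5192
mean = (0.3682 + 0.6931 + 0.1188 + 0.5192)/4 = 0.4248

0.4248


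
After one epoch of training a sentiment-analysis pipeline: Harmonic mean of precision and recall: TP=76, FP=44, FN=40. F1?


Precision = 76/120 = 0.6333
Recall = 76/116 = 0.6552
F1 = 2·P·R/(P+R) = 2·TP/(2·TP+FP+FN) = 152/(152+44+40) = 152/236 = 0.6441

0.6441


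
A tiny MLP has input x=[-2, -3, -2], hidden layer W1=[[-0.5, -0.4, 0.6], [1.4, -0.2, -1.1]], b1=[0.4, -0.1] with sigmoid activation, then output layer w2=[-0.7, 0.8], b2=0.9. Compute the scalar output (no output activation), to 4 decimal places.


z1[0] = (-0.5)·(-2) + (-0.4)·(-3) + (0.6)·(-2) + 0.4 = 1.4
z1[1] = (1.4)·(-2) + (-0.2)·(-3) + (-1.1)·(-2) - 0.1 = -0.1
h = sigmoid(z1) = [0.8022, 0.475]
output = (-0.7)·(0.8022) + (0.8)·(0.475) + 0.9 = 0.7185

0.7185


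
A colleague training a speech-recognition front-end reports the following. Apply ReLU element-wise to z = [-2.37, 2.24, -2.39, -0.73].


ReLU(-2.37) = max(0, -2.37) = 0.0
ReLU(2.24) = max(0, 2.24) = 2.24
ReLU(-2.39) = max(0, -2.39) = 0.0
ReLU(-0.73) = max(0, -0.73) = 0.0
result = [0.0, 2.24, 0.0, 0.0]

[0.0, 2.24, 0.0, 0.0]


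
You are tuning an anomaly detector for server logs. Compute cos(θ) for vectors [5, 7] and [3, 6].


A·B = 5·3 + 7·6 = 57
‖A‖ = √74 = 8.6023, ‖B‖ = √45 = 6.7082
cos = 57/(√74·√45) = 57/√3330 = 0.9878

0.9878


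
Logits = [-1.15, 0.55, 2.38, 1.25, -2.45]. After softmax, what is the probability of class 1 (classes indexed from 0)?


Exponentials: e^-1.15=0.3166, e^0.55=1.7333, e^2.38=10.8049, e^1.25=3.4903, e^-2.45=0.0863
Sum = 16.4314
Softmax = [0.0193, 0.1055, 0.6576, 0.2124, 0.0053]
p[1] = 1.7333/16.4314 = 0.1055

0.1055


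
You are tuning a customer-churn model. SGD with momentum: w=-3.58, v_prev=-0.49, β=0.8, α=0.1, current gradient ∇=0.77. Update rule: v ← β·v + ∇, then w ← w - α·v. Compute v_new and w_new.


v_new = 0.8·-0.49 + 0.77 = -0.392 + 0.77 = 0.378
w_new = -3.58 - 0.1·0.378 = -3.58 - 0.0378 = -3.6178

v_new=0.378, w_new=-3.6178


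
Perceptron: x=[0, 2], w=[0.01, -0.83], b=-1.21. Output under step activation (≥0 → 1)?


z = (0)·(0.01) + (2)·(-0.83) - 1.21
  = -2.87
step(z) = 0 (z<0)

0


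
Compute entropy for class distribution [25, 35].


Probabilities: [25/60, 35/60] ≈ [0.4167, 0.5833]
H = -((25/60)·log₂(25/60) + (35/60)·log₂(35/60))
  = 0.9799 bits

0.9799 bits


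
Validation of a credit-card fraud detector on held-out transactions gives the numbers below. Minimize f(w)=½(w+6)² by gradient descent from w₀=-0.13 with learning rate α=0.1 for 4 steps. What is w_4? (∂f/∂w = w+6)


step 1: grad = -0.13+6 = 5.87; w = -0.13 - 0.1·(5.87) = -0.717
step 2: grad = -0.717+6 = 5.283; w = -0.717 - 0.1·(5.283) = -1.2453
step 3: grad = -1.2453+6 = 4.7547; w = -1.2453 - 0.1·(4.7547) = -1.72077
step 4: grad = -1.72077+6 = 4.27923; w = -1.72077 - 0.1·(4.27923) = -2.148693

-2.148693


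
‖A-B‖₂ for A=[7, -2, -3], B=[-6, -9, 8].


d = √((7+ 6)² + (-2+ 9)² + (-3-8)²)
  = √(169 + 49 + 121)
  = √339 = 18.412

18.412


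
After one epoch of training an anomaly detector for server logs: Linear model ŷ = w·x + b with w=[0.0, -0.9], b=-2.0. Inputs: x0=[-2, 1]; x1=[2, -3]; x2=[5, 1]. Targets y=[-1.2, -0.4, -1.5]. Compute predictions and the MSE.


ŷ0 = (0.0)·(-2) + (-0.9)·(1) - 2.0 = -2.9
ŷ1 = (0.0)·(2) + (-0.9)·(-3) - 2.0 = 0.7
ŷ2 = (0.0)·(5) + (-0.9)·(1) - 2.0 = -2.9
errors² = [2.89, 1.21, 1.96]
MSE = 6.0600/3 = 2.02

2.02


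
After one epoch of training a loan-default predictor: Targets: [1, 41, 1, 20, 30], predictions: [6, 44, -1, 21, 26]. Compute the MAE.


Absolute errors: |1-6|=5, |41-44|=3, |1+ 1|=2, |20-21|=1, |30-26|=4
Sum = 15
MAE = 15/5 = 3

3


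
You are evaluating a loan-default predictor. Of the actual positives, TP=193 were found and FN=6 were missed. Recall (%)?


Recall = TP/(TP+FN)
= 193/(193+6)
= 193/199 = 96.98%

96.98%


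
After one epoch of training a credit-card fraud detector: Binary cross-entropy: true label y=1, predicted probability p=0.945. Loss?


BCE = -[y·ln(p) + (1-y)·ln(1-p)]
= -1·ln(0.945) - 0
= -ln(0.945) = 0.0566

0.0566


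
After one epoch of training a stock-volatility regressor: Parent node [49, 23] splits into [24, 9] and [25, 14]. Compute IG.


Parent = [49, 23], H_parent = 0.9038
H_left = 0.8454 (n=33), H_right = 0.9418 (n=39)
H_children = (33/72)·0.8454 + (39/72)·0.9418 = 0.8976
IG = 0.9038 - 0.8976 = 0.0062

0.0062


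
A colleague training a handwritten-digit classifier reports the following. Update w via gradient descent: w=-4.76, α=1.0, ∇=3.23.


w_new = w - α·∇
= -4.76 - 1.0·3.23
= -4.76 - 3.23
= -7.99

-7.99


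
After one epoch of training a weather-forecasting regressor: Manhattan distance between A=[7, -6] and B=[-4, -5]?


d = |7+ 4| + |-6+ 5|
  = 11 + 1
  = 12

12


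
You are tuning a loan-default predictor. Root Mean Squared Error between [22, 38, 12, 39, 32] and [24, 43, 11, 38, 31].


MSE = 32/5 = 6.4
RMSE = √(32/5) = 2.5298

2.5298


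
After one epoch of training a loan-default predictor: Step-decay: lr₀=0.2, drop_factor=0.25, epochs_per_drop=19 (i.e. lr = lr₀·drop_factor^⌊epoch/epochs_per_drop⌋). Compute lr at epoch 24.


n_drops = ⌊24/19⌋ = 1
lr = 0.2·0.25^1 = 0.2·0.25 = 0.05

0.05


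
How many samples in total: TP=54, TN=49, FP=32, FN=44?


Total = TP + TN + FP + FN
= 54 + 49 + 32 + 44
= 179
(Predicted positive: 86, predicted negative: 93)

179


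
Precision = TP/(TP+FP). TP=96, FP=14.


Precision = TP/(TP+FP)
= 96/(96+14)
= 96/110 = 87.27%

87.27%


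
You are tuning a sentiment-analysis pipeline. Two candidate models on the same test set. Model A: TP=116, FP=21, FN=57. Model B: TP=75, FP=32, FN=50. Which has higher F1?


Model A: P=116/137=0.8467, R=116/173=0.6705, F1=2PR/(P+R)=2TP/(2TP+FP+FN)=232/310=0.7484
Model B: P=75/107=0.7009, R=75/125=0.6, F1=2PR/(P+R)=2TP/(2TP+FP+FN)=150/232=0.6466
0.7484 > 0.6466 → Model A

Model A


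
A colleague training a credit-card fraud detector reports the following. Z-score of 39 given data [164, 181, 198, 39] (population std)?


μ = 145.5, σ = 62.6518
z = (39 - 145.5)/62.6518 = -1.6999

-1.6999


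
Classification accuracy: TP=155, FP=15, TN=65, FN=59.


Accuracy = (TP+TN)/(TP+TN+FP+FN)
= (155+65)/(294)
= 220/294 = 74.83%

74.83%


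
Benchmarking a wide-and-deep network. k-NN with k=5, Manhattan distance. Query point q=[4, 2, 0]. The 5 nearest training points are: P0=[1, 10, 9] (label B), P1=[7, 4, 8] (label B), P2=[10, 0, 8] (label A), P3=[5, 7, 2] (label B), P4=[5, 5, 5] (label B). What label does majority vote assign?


d(q,P0) = 20  (label B)
d(q,P1) = 13  (label B)
d(q,P2) = 16  (label A)
d(q,P3) = 8  (label B)
d(q,P4) = 9  (label B)
Votes: A=1, B=4
Majority → B

B


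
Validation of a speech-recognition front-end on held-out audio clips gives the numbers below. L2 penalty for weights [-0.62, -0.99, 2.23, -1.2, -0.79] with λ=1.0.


‖w‖₂² = (-0.62)² + (-0.99)² + (2.23)² + (-1.2)² + (-0.79)²
     = 0.3844 + 0.9801 + 4.9729 + 1.44 + 0.6241
     = 8.4015
λ·‖w‖₂² = 1.0·8.4015 = 8.4015

8.4015


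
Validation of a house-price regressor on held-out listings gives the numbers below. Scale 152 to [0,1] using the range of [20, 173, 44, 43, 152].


min=20, max=173
(152-20)/(173-20) = 132/153 = 0.8627

0.8627


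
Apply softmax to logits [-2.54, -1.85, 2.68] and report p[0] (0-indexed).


Exponentials: e^-2.54=0.0789, e^-1.85=0.1572, e^2.68=14.5851
Sum = 14.8212
Softmax = [0.0053, 0.0106, 0.9841]
p[0] = 0.0789/14.8212 = 0.0053

0.0053


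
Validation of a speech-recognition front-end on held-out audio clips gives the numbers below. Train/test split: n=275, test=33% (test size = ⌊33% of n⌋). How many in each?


Test = ⌊275·33/100⌋ = 90
Train = 275 - 90 = 185

Train: 185, Test: 90


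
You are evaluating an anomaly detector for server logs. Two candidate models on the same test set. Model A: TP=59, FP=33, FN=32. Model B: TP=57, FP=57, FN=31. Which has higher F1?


Model A: P=59/92=0.6413, R=59/91=0.6484, F1=2PR/(P+R)=2TP/(2TP+FP+FN)=118/183=0.6448
Model B: P=57/114=0.5, R=57/88=0.6477, F1=2PR/(P+R)=2TP/(2TP+FP+FN)=114/202=0.5644
0.6448 > 0.5644 → Model A

Model A


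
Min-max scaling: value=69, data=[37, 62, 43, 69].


min=37, max=69
(69-37)/(69-37) = 32/32 = 1.0

1.0


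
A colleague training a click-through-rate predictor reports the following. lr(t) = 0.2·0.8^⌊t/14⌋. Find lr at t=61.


n_drops = ⌊61/14⌋ = 4
lr = 0.2·0.8^4 = 0.2·0.4096 = 0.08192

0.08192


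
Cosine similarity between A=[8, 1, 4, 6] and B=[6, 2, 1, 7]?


A·B = 8·6 + 1·2 + 4·1 + 6·7 = 96
‖A‖ = √117 = 10.8167, ‖B‖ = √90 = 9.4868
cos = 96/(√117·√90) = 96/√10530 = 0.9355

0.9355


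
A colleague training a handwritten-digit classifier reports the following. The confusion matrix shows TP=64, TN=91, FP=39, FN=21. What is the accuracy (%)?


Accuracy = (TP+TN)/(TP+TN+FP+FN)
= (64+91)/(215)
= 155/215 = 72.09%

72.09%


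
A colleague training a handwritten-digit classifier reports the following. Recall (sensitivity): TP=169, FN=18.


Recall = TP/(TP+FN)
= 169/(169+18)
= 169/187 = 90.37%

90.37%


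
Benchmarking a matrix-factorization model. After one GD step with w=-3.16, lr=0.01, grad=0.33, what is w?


w_new = w - α·∇
= -3.16 - 0.01·0.33
= -3.16 - 0.0033
= -3.1633

-3.1633


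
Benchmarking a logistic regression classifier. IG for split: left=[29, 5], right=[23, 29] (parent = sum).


Parent = [52, 34], H_parent = 0.9682
H_left = 0.6024 (n=34), H_right = 0.9904 (n=52)
H_children = (34/86)·0.6024 + (52/86)·0.9904 = 0.837
IG = 0.9682 - 0.837 = 0.1312

0.1312


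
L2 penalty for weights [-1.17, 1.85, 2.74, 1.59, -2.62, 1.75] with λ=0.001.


‖w‖₂² = (-1.17)² + (1.85)² + (2.74)² + (1.59)² + (-2.62)² + (1.75)²
     = 1.3689 + 3.4225 + 7.5076 + 2.5281 + 6.8644 + 3.0625
     = 24.754
λ·‖w‖₂² = 0.001·24.754 = 0.024754

0.024754


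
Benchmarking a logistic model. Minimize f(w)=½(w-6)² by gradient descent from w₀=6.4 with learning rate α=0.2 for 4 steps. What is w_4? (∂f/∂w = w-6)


step 1: grad = 6.4-6 = 0.4; w = 6.4 - 0.2·(0.4) = 6.32
step 2: grad = 6.32-6 = 0.32; w = 6.32 - 0.2·(0.32) = 6.256
step 3: grad = 6.256-6 = 0.256; w = 6.256 - 0.2·(0.256) = 6.2048
step 4: grad = 6.2048-6 = 0.2048; w = 6.2048 - 0.2·(0.2048) = 6.16384

6.16384


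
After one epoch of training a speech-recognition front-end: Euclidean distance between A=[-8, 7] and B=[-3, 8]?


d = √((-8+ 3)² + (7-8)²)
  = √(25 + 1)
  = √26 = 5.099

5.099


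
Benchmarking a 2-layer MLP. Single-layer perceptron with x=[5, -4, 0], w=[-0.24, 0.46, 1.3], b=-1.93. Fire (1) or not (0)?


z = (5)·(-0.24) + (-4)·(0.46) + (0)·(1.3) - 1.93
  = -4.97
step(z) = 0 (z<0)

0


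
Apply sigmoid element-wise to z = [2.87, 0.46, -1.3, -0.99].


σ(2.87) = 1/(1+e^-2.87) = 0.9463
σ(0.46) = 1/(1+e^-0.46) = 0.613
σ(-1.3) = 1/(1+e^1.3) = 0.2142
σ(-0.99) = 1/(1+e^0.99) = 0.2709
result = [0.9463, 0.613, 0.2142, 0.2709]

[0.9463, 0.613, 0.2142, 0.2709]


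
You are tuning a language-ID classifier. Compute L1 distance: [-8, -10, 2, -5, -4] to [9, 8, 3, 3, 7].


d = |-8-9| + |-10-8| + |2-3| + |-5-3| + |-4-7|
  = 17 + 18 + 1 + 8 + 11
  = 55

55


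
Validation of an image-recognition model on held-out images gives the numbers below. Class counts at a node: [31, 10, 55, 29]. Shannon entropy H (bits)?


Probabilities: [31/125, 10/125, 55/125, 29/125] ≈ [0.248, 0.08, 0.44, 0.232]
H = -((31/125)·log₂(31/125) + (10/125)·log₂(10/125) + (55/125)·log₂(55/125) + (29/125)·log₂(29/125))
  = 1.8005 bits

1.8005 bits


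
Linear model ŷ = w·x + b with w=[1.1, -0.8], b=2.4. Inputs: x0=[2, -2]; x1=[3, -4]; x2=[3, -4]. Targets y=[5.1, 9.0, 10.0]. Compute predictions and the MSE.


ŷ0 = (1.1)·(2) + (-0.8)·(-2) + 2.4 = 6.2
ŷ1 = (1.1)·(3) + (-0.8)·(-4) + 2.4 = 8.9
ŷ2 = (1.1)·(3) + (-0.8)·(-4) + 2.4 = 8.9
errors² = [1.21, 0.01, 1.21]
MSE = 2.4300/3 = 0.81

0.81


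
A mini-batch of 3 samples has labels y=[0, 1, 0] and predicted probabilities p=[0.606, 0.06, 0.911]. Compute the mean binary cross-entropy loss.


L[0] = -ln(1-0.606) = -ln(0.394) = 0.9314
L[1] = -ln(0.06) = 2.8134
L[2] = -ln(1-0.911) = -ln(0.089) = 2.4191
mean = (0.9314 + 2.8134 + 2.4191)/3 = 2.0546

2.0546


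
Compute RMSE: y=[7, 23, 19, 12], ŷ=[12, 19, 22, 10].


MSE = 54/4 = 13.5
RMSE = √(54/4) = 3.6742

3.6742


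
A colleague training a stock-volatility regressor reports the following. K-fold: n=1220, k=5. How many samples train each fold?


Fold size = 1220/5 = 244
Training per fold = 1220 - 244 = 976

976


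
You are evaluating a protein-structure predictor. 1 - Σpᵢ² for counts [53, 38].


Probabilities: [53/91, 38/91] ≈ [0.5824, 0.4176]
Σpᵢ² = (2809 + 1444)/91² = 4253/8281
Gini = 1 - Σpᵢ² = 1 - 4253/8281 = 0.4864

0.4864


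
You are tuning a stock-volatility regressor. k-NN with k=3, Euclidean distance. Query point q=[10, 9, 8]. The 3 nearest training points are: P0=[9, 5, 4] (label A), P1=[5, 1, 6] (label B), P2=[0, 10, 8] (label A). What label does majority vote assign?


d(q,P0) = 5.7446  (label A)
d(q,P1) = 9.6437  (label B)
d(q,P2) = 10.0499  (label A)
Votes: A=2, B=1
Majority → A

A


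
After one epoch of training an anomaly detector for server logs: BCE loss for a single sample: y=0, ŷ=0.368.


BCE = -[y·ln(p) + (1-y)·ln(1-p)]
= -0 - 1·ln(1-0.368)
= -ln(0.632) = 0.4589

0.4589


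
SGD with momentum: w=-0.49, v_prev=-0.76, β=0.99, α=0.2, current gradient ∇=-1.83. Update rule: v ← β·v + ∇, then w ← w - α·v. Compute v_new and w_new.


v_new = 0.99·-0.76 - 1.83 = -0.7524 - 1.83 = -2.5824
w_new = -0.49 - 0.2·-2.5824 = -0.49 + 0.51648 = 0.02648

v_new=-2.5824, w_new=0.02648


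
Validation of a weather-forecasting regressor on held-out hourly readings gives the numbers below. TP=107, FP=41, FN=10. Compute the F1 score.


Precision = 107/148 = 0.723
Recall = 107/117 = 0.9145
F1 = 2·P·R/(P+R) = 2·TP/(2·TP+FP+FN) = 214/(214+41+10) = 214/265 = 0.8075

0.8075


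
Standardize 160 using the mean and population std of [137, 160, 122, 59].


μ = 119.5, σ = 37.46
z = (160 - 119.5)/37.46 = 1.0812

1.0812


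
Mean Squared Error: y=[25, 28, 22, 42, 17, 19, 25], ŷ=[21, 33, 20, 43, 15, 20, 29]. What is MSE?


Squared errors: (25-21)²=16, (28-33)²=25, (22-20)²=4, (42-43)²=1, (17-15)²=4, (19-20)²=1, (25-29)²=16
Sum = 67
MSE = 67/7 = 67/7

67/7


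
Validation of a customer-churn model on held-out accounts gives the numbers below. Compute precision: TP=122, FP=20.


Precision = TP/(TP+FP)
= 122/(122+20)
= 122/142 = 85.92%

85.92%


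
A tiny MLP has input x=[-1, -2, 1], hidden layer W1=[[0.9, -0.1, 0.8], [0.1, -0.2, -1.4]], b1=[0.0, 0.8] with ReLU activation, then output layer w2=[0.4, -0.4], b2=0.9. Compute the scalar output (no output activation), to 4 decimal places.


z1[0] = (0.9)·(-1) + (-0.1)·(-2) + (0.8)·(1) + 0.0 = 0.1
z1[1] = (0.1)·(-1) + (-0.2)·(-2) + (-1.4)·(1) + 0.8 = -0.3
h = ReLU(z1) = [0.1, 0.0]
output = (0.4)·(0.1) + (-0.4)·(0.0) + 0.9 = 0.94

0.94


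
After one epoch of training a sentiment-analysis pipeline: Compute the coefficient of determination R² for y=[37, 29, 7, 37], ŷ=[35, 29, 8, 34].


ȳ = 27.5
SS_res = Σ(y-ŷ)² = 14
SS_tot = Σ(y-ȳ)² = 603
R² = 1 - SS_res/SS_tot = 1 - 0.0232 = 0.9768

0.9768


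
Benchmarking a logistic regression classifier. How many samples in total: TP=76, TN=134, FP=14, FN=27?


Total = TP + TN + FP + FN
= 76 + 134 + 14 + 27
= 251
(Predicted positive: 90, predicted negative: 161)

251


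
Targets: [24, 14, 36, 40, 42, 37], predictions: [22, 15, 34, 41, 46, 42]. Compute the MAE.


Absolute errors: |24-22|=2, |14-15|=1, |36-34|=2, |40-41|=1, |42-46|=4, |37-42|=5
Sum = 15
MAE = 15/6 = 5/2

5/2


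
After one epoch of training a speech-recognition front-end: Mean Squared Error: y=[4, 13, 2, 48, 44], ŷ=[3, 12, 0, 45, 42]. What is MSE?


Squared errors: (4-3)²=1, (13-12)²=1, (2-0)²=4, (48-45)²=9, (44-42)²=4
Sum = 19
MSE = 19/5 = 19/5

19/5


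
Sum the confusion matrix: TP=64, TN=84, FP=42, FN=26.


Total = TP + TN + FP + FN
= 64 + 84 + 42 + 26
= 216
(Predicted positive: 106, predicted negative: 110)

216


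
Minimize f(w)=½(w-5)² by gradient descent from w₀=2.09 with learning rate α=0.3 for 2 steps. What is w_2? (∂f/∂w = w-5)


step 1: grad = 2.09-5 = -2.91; w = 2.09 - 0.3·(-2.91) = 2.963
step 2: grad = 2.963-5 = -2.037; w = 2.963 - 0.3·(-2.037) = 3.5741

3.5741


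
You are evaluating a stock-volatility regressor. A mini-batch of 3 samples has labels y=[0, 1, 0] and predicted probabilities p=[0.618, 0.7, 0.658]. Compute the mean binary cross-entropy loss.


L[0] = -ln(1-0.618) = -ln(0.382) = 0.9623
L[1] = -ln(0.7) = 0.3567
L[2] = -ln(1-0.658) = -ln(0.342) = 1.0729
mean = (0.9623 + 0.3567 + 1.0729)/3 = 0.7973

0.7973


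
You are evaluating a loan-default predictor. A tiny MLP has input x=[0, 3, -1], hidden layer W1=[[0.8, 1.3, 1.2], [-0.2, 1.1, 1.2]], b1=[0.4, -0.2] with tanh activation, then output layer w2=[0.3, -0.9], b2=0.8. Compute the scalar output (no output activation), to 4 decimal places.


z1[0] = (0.8)·(0) + (1.3)·(3) + (1.2)·(-1) + 0.4 = 3.1
z1[1] = (-0.2)·(0) + (1.1)·(3) + (1.2)·(-1) - 0.2 = 1.9
h = tanh(z1) = [0.9959, 0.9562]
output = (0.3)·(0.9959) + (-0.9)·(0.9562) + 0.8 = 0.2382

0.2382


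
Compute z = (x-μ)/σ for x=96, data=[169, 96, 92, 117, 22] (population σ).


μ = 99.2, σ = 47.3515
z = (96 - 99.2)/47.3515 = -0.0676

-0.0676


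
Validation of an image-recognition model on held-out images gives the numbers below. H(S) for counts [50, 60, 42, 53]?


Probabilities: [50/205, 60/205, 42/205, 53/205] ≈ [0.2439, 0.2927, 0.2049, 0.2585]
H = -((50/205)·log₂(50/205) + (60/205)·log₂(60/205) + (42/205)·log₂(42/205) + (53/205)·log₂(53/205))
  = 1.9884 bits

1.9884 bits


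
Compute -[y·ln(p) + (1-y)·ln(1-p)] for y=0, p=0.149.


BCE = -[y·ln(p) + (1-y)·ln(1-p)]
= -0 - 1·ln(1-0.149)
= -ln(0.851) = 0.1613

0.1613


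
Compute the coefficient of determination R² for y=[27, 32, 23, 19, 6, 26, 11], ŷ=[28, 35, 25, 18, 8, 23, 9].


ȳ = 20.5714
SS_res = Σ(y-ŷ)² = 32
SS_tot = Σ(y-ȳ)² = 513.71
R² = 1 - SS_res/SS_tot = 1 - 0.0623 = 0.9377

0.9377


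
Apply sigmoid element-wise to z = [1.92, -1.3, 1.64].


σ(1.92) = 1/(1+e^-1.92) = 0.8721
σ(-1.3) = 1/(1+e^1.3) = 0.2142
σ(1.64) = 1/(1+e^-1.64) = 0.8375
result = [0.8721, 0.2142, 0.8375]

[0.8721, 0.2142, 0.8375]


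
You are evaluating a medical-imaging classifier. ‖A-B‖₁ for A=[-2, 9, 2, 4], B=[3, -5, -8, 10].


d = |-2-3| + |9+ 5| + |2+ 8| + |4-10|
  = 5 + 14 + 10 + 6
  = 35

35


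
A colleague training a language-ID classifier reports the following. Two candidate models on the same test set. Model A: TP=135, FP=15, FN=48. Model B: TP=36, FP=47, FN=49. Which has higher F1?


Model A: P=135/150=0.9, R=135/183=0.7377, F1=2PR/(P+R)=2TP/(2TP+FP+FN)=270/333=0.8108
Model B: P=36/83=0.4337, R=36/85=0.4235, F1=2PR/(P+R)=2TP/(2TP+FP+FN)=72/168=0.4286
0.8108 > 0.4286 → Model A

Model A


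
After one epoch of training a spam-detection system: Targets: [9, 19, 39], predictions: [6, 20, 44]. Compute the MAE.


Absolute errors: |9-6|=3, |19-20|=1, |39-44|=5
Sum = 9
MAE = 9/3 = 3

3


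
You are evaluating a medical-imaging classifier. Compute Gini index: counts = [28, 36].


Probabilities: [28/64, 36/64] ≈ [0.4375, 0.5625]
Σpᵢ² = (784 + 1296)/64² = 2080/4096
Gini = 1 - Σpᵢ² = 1 - 2080/4096 = 0.4922

0.4922


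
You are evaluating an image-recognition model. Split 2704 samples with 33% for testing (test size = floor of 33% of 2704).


Test = ⌊2704·33/100⌋ = 892
Train = 2704 - 892 = 1812

Train: 1812, Test: 892


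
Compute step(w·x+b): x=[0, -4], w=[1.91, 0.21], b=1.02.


z = (0)·(1.91) + (-4)·(0.21) + 1.02
  = 0.18
step(z) = 1 (z≥0)

1


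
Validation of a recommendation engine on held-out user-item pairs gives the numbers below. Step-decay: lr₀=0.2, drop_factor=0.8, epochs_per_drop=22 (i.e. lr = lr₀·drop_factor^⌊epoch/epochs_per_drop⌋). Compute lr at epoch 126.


n_drops = ⌊126/22⌋ = 5
lr = 0.2·0.8^5 = 0.2·0.32768 = 0.065536

0.065536


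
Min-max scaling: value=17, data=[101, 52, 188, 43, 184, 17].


min=17, max=188
(17-17)/(188-17) = 0/171 = 0.0

0.0


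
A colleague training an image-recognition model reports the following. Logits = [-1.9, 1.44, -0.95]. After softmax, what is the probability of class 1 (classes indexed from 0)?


Exponentials: e^-1.9=0.1496, e^1.44=4.2207, e^-0.95=0.3867
Sum = 4.757
Softmax = [0.0314, 0.8873, 0.0813]
p[1] = 4.2207/4.757 = 0.8873

0.8873


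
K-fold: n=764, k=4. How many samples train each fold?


Fold size = 764/4 = 191
Training per fold = 764 - 191 = 573

573


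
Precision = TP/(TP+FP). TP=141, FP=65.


Precision = TP/(TP+FP)
= 141/(141+65)
= 141/206 = 68.45%

68.45%


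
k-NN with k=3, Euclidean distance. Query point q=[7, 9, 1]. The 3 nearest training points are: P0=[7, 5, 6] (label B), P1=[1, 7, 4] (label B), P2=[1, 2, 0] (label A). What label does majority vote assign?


d(q,P0) = 6.4031  (label B)
d(q,P1) = 7.0  (label B)
d(q,P2) = 9.2736  (label A)
Votes: A=1, B=2
Majority → B

B


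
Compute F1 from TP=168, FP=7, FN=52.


Precision = 168/175 = 0.96
Recall = 168/220 = 0.7636
F1 = 2·P·R/(P+R) = 2·TP/(2·TP+FP+FN) = 336/(336+7+52) = 336/395 = 0.8506

0.8506


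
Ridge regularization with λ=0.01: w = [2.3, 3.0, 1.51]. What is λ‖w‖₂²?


‖w‖₂² = (2.3)² + (3.0)² + (1.51)²
     = 5.29 + 9 + 2.2801
     = 16.5701
λ·‖w‖₂² = 0.01·16.5701 = 0.165701

0.165701


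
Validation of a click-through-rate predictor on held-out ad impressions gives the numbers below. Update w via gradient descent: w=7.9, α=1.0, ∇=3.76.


w_new = w - α·∇
= 7.9 - 1.0·3.76
= 7.9 - 3.76
= 4.14

4.14


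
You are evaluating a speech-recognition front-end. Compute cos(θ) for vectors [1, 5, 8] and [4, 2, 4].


A·B = 1·4 + 5·2 + 8·4 = 46
‖A‖ = √90 = 9.4868, ‖B‖ = √36 = 6
cos = 46/(√90·√36) = 46/√3240 = 0.8081

0.8081


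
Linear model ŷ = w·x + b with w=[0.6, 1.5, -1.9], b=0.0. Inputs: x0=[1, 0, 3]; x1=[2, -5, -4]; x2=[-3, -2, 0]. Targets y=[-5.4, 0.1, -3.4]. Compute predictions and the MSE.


ŷ0 = (0.6)·(1) + (1.5)·(0) + (-1.9)·(3) + 0.0 = -5.1
ŷ1 = (0.6)·(2) + (1.5)·(-5) + (-1.9)·(-4) + 0.0 = 1.3
ŷ2 = (0.6)·(-3) + (1.5)·(-2) + (-1.9)·(0) + 0.0 = -4.8
errors² = [0.09, 1.44, 1.96]
MSE = 3.4900/3 = 1.1633

1.1633


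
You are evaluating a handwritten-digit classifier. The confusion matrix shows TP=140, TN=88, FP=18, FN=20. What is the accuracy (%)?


Accuracy = (TP+TN)/(TP+TN+FP+FN)
= (140+88)/(266)
= 228/266 = 85.71%

85.71%


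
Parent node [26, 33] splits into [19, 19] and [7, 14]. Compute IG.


Parent = [26, 33], H_parent = 0.9898
H_left = 1 (n=38), H_right = 0.9183 (n=21)
H_children = (38/59)·1 + (21/59)·0.9183 = 0.9709
IG = 0.9898 - 0.9709 = 0.0189

0.0189


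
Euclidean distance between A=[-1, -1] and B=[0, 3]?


d = √((-1-0)² + (-1-3)²)
  = √(1 + 16)
  = √17 = 4.1231

4.1231


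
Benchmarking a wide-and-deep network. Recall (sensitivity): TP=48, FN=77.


Recall = TP/(TP+FN)
= 48/(48+77)
= 48/125 = 38.4%

38.4%


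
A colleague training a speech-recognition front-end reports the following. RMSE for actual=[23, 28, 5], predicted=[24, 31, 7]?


MSE = 14/3 = 4.6667
RMSE = √(14/3) = 2.1602

2.1602


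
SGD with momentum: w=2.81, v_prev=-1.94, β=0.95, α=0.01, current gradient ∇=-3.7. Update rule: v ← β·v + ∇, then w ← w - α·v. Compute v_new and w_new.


v_new = 0.95·-1.94 - 3.7 = -1.843 - 3.7 = -5.543
w_new = 2.81 - 0.01·-5.543 = 2.81 + 0.05543 = 2.86543

v_new=-5.543, w_new=2.86543


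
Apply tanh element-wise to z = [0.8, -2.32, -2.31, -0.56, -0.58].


tanh(0.8) = 0.664
tanh(-2.32) = -0.9809
tanh(-2.31) = -0.9805
tanh(-0.56) = -0.508
tanh(-0.58) = -0.5227
result = [0.664, -0.9809, -0.9805, -0.508, -0.5227]

[0.664, -0.9809, -0.9805, -0.508, -0.5227]


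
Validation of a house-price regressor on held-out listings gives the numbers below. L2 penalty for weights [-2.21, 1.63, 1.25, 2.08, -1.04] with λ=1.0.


‖w‖₂² = (-2.21)² + (1.63)² + (1.25)² + (2.08)² + (-1.04)²
     = 4.8841 + 2.6569 + 1.5625 + 4.3264 + 1.0816
     = 14.5115
λ·‖w‖₂² = 1.0·14.5115 = 14.5115

14.5115


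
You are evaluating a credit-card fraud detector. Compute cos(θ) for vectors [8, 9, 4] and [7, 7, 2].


A·B = 8·7 + 9·7 + 4·2 = 127
‖A‖ = √161 = 12.6886, ‖B‖ = √102 = 10.0995
cos = 127/(√161·√102) = 127/√16422 = 0.991

0.991


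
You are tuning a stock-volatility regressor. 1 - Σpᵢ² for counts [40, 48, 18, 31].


Probabilities: [40/137, 48/137, 18/137, 31/137] ≈ [0.292, 0.3504, 0.1314, 0.2263]
Σpᵢ² = (1600 + 2304 + 324 + 961)/137² = 5189/18769
Gini = 1 - Σpᵢ² = 1 - 5189/18769 = 0.7235

0.7235


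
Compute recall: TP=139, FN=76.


Recall = TP/(TP+FN)
= 139/(139+76)
= 139/215 = 64.65%

64.65%


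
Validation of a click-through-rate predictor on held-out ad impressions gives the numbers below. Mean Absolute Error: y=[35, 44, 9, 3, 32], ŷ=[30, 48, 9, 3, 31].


Absolute errors: |35-30|=5, |44-48|=4, |9-9|=0, |3-3|=0, |32-31|=1
Sum = 10
MAE = 10/5 = 2

2


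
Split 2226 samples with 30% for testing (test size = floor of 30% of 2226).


Test = ⌊2226·30/100⌋ = 667
Train = 2226 - 667 = 1559

Train: 1559, Test: 667


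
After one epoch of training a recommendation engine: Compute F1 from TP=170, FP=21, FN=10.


Precision = 170/191 = 0.8901
Recall = 170/180 = 0.9444
F1 = 2·P·R/(P+R) = 2·TP/(2·TP+FP+FN) = 340/(340+21+10) = 340/371 = 0.9164

0.9164


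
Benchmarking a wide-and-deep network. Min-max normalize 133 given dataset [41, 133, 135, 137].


min=41, max=137
(133-41)/(137-41) = 92/96 = 0.9583

0.9583


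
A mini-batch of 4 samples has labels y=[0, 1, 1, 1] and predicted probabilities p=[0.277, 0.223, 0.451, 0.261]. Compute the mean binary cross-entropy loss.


L[0] = -ln(1-0.277) = -ln(0.723) = 0.3243
L[1] = -ln(0.223) = 1.5006
L[2] = -ln(0.451) = 0.7963
L[3] = -ln(0.261) = 1.3432
mean = (0.3243 + 1.5006 + 0.7963 + 1.3432)/4 = 0.9911

0.9911


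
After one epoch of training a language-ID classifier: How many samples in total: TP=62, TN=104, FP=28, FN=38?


Total = TP + TN + FP + FN
= 62 + 104 + 28 + 38
= 232
(Predicted positive: 90, predicted negative: 142)

232


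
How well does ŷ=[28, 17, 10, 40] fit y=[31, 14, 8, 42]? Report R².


ȳ = 23.75
SS_res = Σ(y-ŷ)² = 26
SS_tot = Σ(y-ȳ)² = 728.75
R² = 1 - SS_res/SS_tot = 1 - 0.0357 = 0.9643

0.9643


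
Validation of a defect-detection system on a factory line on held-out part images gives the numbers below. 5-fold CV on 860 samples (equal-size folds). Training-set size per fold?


Fold size = 860/5 = 172
Training per fold = 860 - 172 = 688

688


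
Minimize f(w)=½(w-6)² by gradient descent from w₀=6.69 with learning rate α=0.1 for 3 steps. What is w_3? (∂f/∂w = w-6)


step 1: grad = 6.69-6 = 0.69; w = 6.69 - 0.1·(0.69) = 6.621
step 2: grad = 6.621-6 = 0.621; w = 6.621 - 0.1·(0.621) = 6.5589
step 3: grad = 6.5589-6 = 0.5589; w = 6.5589 - 0.1·(0.5589) = 6.50301

6.50301


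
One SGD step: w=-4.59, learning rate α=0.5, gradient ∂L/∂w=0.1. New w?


w_new = w - α·∇
= -4.59 - 0.5·0.1
= -4.59 - 0.05
= -4.64

-4.64


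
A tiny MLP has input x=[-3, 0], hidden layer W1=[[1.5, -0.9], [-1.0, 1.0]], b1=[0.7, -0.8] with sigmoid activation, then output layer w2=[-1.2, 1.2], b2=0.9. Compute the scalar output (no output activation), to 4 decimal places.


z1[0] = (1.5)·(-3) + (-0.9)·(0) + 0.7 = -3.8
z1[1] = (-1.0)·(-3) + (1.0)·(0) - 0.8 = 2.2
h = sigmoid(z1) = [0.0219, 0.9002]
output = (-1.2)·(0.0219) + (1.2)·(0.9002) + 0.9 = 1.954

1.954


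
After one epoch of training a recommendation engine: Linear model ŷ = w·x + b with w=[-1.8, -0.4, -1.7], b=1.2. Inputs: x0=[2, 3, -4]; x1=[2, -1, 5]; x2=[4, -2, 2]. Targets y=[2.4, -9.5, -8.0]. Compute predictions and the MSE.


ŷ0 = (-1.8)·(2) + (-0.4)·(3) + (-1.7)·(-4) + 1.2 = 3.2
ŷ1 = (-1.8)·(2) + (-0.4)·(-1) + (-1.7)·(5) + 1.2 = -10.5
ŷ2 = (-1.8)·(4) + (-0.4)·(-2) + (-1.7)·(2) + 1.2 = -8.6
errors² = [0.64, 1.0, 0.36]
MSE = 2.0000/3 = 0.6667

0.6667


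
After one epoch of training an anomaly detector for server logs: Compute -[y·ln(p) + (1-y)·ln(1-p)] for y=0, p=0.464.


BCE = -[y·ln(p) + (1-y)·ln(1-p)]
= -0 - 1·ln(1-0.464)
= -ln(0.536) = 0.6236

0.6236


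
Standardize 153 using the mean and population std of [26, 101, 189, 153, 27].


μ = 99.2, σ = 65.6244
z = (153 - 99.2)/65.6244 = 0.8198

0.8198


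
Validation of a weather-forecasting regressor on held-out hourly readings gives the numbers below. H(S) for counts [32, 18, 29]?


Probabilities: [32/79, 18/79, 29/79] ≈ [0.4051, 0.2278, 0.3671]
H = -((32/79)·log₂(32/79) + (18/79)·log₂(18/79) + (29/79)·log₂(29/79))
  = 1.545 bits

1.545 bits


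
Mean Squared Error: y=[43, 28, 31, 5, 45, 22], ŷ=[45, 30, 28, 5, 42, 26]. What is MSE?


Squared errors: (43-45)²=4, (28-30)²=4, (31-28)²=9, (5-5)²=0, (45-42)²=9, (22-26)²=16
Sum = 42
MSE = 42/6 = 7

7


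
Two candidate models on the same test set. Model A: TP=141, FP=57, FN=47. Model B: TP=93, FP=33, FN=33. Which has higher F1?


Model A: P=141/198=0.7121, R=141/188=0.75, F1=2PR/(P+R)=2TP/(2TP+FP+FN)=282/386=0.7306
Model B: P=93/126=0.7381, R=93/126=0.7381, F1=2PR/(P+R)=2TP/(2TP+FP+FN)=186/252=0.7381
0.7306 < 0.7381 → Model B

Model B


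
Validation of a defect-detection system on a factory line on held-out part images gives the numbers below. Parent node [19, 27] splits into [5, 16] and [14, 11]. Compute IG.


Parent = [19, 27], H_parent = 0.9781
H_left = 0.7919 (n=21), H_right = 0.9896 (n=25)
H_children = (21/46)·0.7919 + (25/46)·0.9896 = 0.8993
IG = 0.9781 - 0.8993 = 0.0788

0.0788


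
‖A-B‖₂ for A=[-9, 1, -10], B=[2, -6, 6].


d = √((-9-2)² + (1+ 6)² + (-10-6)²)
  = √(121 + 49 + 256)
  = √426 = 20.6398

20.6398


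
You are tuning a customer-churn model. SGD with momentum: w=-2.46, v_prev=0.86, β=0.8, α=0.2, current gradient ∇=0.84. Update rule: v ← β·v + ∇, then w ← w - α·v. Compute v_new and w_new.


v_new = 0.8·0.86 + 0.84 = 0.688 + 0.84 = 1.528
w_new = -2.46 - 0.2·1.528 = -2.46 - 0.3056 = -2.7656

v_new=1.528, w_new=-2.7656


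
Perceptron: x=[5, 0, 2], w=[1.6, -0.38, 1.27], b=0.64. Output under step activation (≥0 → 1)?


z = (5)·(1.6) + (0)·(-0.38) + (2)·(1.27) + 0.64
  = 11.18
step(z) = 1 (z≥0)

1


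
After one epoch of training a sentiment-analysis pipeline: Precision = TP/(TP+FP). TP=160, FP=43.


Precision = TP/(TP+FP)
= 160/(160+43)
= 160/203 = 78.82%

78.82%


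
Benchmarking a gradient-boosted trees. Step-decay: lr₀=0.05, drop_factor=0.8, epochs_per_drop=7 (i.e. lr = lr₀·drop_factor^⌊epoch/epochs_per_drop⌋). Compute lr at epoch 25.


n_drops = ⌊25/7⌋ = 3
lr = 0.05·0.8^3 = 0.05·0.512 = 0.0256

0.0256
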